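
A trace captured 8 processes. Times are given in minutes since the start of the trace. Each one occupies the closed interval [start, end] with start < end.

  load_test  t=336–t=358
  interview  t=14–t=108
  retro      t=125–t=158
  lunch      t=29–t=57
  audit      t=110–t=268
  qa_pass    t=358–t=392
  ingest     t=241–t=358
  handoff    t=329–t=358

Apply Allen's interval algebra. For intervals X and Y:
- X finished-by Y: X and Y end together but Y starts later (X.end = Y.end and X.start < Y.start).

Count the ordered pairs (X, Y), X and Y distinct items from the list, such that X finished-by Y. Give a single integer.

3

Checking all 56 ordered pairs for relation 'finished-by'; matching pairs in alphabetical order:
(handoff, load_test): handoff finished-by load_test ✓
(ingest, handoff): ingest finished-by handoff ✓
(ingest, load_test): ingest finished-by load_test ✓
Count: 3.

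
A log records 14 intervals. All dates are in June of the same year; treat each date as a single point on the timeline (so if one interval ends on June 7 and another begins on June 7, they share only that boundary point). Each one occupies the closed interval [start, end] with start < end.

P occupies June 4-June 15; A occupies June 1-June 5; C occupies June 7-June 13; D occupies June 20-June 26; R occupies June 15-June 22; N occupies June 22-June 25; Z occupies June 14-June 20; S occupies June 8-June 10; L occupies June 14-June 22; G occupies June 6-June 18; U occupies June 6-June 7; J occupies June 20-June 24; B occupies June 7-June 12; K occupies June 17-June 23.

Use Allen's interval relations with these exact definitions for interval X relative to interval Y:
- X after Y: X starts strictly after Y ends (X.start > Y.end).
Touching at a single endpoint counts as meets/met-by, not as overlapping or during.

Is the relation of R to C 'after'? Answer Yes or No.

R = [June 15, June 22], C = [June 7, June 13].
Actual relation of R to C: after.
Asked whether 'after' holds → Yes.

Yes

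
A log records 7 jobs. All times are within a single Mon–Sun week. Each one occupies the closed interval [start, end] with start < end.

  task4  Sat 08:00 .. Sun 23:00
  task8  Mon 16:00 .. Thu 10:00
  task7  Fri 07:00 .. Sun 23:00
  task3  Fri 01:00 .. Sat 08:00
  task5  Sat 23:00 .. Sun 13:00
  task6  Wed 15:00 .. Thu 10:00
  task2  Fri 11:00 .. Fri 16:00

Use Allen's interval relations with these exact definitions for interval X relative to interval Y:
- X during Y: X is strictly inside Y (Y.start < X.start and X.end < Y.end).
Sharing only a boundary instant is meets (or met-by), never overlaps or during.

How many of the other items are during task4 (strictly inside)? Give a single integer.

1

Target task4 = [Sat 08:00, Sun 23:00].
task2 [Fri 11:00, Fri 16:00] → before → no.
task3 [Fri 01:00, Sat 08:00] → meets → no.
task5 [Sat 23:00, Sun 13:00] → during → counts.
task6 [Wed 15:00, Thu 10:00] → before → no.
task7 [Fri 07:00, Sun 23:00] → finished-by → no.
task8 [Mon 16:00, Thu 10:00] → before → no.
Total: 1.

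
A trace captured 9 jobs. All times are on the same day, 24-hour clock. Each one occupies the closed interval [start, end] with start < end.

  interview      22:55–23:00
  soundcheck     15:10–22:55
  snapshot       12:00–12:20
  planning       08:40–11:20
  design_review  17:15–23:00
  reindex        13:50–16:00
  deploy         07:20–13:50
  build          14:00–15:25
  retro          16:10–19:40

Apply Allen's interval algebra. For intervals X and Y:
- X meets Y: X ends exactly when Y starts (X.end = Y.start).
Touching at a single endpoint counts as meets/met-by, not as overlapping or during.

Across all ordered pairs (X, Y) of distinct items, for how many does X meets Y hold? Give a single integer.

Checking all 72 ordered pairs for relation 'meets'; matching pairs in alphabetical order:
(deploy, reindex): deploy meets reindex ✓
(soundcheck, interview): soundcheck meets interview ✓
Count: 2.

2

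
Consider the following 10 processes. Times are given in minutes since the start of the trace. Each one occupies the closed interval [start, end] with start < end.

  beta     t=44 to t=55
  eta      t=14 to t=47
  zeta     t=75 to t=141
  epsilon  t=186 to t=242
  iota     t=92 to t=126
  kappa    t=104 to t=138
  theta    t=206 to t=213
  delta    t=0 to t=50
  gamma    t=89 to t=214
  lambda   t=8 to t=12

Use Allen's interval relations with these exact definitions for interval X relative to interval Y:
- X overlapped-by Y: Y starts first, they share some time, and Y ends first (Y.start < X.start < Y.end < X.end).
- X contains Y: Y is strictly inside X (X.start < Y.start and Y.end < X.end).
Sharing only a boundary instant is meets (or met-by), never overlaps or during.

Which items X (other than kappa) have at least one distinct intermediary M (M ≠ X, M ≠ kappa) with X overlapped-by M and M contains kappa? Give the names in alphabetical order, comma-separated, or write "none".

Target kappa = [t=104, t=138].
Intermediaries M with M contains kappa: gamma, zeta.
Via gamma — items with X overlapped-by gamma: epsilon.
Via zeta — items with X overlapped-by zeta: gamma.
Union: epsilon, gamma.

epsilon, gamma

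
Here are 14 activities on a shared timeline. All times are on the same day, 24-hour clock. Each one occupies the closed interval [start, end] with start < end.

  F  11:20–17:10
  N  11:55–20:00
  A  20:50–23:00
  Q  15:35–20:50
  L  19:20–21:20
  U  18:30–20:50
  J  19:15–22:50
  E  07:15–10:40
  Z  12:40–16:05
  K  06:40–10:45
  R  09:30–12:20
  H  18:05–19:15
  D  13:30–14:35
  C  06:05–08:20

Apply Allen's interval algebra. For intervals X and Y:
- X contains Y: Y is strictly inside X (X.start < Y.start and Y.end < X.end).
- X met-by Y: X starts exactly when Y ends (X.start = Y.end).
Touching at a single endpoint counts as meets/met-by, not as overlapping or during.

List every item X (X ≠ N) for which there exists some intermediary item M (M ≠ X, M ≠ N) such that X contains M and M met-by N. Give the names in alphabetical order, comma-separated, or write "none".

Target N = [11:55, 20:00].
Intermediaries M with M met-by N: none.
Union: none.

none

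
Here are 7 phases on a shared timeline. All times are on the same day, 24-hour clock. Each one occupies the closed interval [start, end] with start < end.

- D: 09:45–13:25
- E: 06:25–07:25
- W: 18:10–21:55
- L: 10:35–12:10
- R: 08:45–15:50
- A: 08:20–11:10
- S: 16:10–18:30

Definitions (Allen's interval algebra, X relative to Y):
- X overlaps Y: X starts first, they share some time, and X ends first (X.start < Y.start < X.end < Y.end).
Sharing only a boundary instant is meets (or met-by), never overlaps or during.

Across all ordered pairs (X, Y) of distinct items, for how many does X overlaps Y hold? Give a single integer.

Checking all 42 ordered pairs for relation 'overlaps'; matching pairs in alphabetical order:
(A, D): A overlaps D ✓
(A, L): A overlaps L ✓
(A, R): A overlaps R ✓
(S, W): S overlaps W ✓
Count: 4.

4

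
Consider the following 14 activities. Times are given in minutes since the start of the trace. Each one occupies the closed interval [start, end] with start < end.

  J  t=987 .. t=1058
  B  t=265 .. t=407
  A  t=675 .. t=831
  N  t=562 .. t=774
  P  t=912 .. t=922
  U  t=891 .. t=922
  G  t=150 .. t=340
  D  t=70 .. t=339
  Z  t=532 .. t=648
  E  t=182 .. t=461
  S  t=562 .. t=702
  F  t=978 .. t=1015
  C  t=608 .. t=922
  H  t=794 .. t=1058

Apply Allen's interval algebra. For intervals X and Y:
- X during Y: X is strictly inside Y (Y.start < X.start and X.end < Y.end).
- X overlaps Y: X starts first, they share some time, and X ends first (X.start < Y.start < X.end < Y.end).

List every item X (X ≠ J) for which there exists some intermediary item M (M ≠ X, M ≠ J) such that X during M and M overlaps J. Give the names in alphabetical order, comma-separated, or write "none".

Target J = [t=987, t=1058].
Intermediaries M with M overlaps J: F.
Via F — items with X during F: none.
Union: none.

none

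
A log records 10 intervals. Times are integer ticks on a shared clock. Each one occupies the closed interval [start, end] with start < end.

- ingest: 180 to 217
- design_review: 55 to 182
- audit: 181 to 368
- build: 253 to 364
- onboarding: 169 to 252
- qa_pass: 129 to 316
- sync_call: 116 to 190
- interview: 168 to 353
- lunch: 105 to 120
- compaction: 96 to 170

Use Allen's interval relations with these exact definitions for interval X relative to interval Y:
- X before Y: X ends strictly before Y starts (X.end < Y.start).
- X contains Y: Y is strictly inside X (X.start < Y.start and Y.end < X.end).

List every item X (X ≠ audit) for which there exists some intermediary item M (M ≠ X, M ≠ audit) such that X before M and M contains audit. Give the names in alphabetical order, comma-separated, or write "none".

Target audit = [181, 368].
Intermediaries M with M contains audit: none.
Union: none.

none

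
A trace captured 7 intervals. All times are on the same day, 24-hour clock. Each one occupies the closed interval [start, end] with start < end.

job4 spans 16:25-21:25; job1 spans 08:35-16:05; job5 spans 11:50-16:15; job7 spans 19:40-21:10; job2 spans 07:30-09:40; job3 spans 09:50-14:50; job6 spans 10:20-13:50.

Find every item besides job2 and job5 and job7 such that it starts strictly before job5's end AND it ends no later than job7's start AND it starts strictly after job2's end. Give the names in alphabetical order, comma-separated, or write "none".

Conditions: its start is strictly before job5's end (X.start < 16:15) AND its end is no later than job7's start (X.end <= 19:40) AND its start is strictly after job2's end (X.start > 09:40).
job1: start 08:35 < 16:15? ✓; end 16:05 <= 19:40? ✓; start 08:35 > 09:40? ✗ → no.
job3: start 09:50 < 16:15? ✓; end 14:50 <= 19:40? ✓; start 09:50 > 09:40? ✓ → yes.
job4: start 16:25 < 16:15? ✗; end 21:25 <= 19:40? ✗; start 16:25 > 09:40? ✓ → no.
job6: start 10:20 < 16:15? ✓; end 13:50 <= 19:40? ✓; start 10:20 > 09:40? ✓ → yes.
Result: job3, job6.

job3, job6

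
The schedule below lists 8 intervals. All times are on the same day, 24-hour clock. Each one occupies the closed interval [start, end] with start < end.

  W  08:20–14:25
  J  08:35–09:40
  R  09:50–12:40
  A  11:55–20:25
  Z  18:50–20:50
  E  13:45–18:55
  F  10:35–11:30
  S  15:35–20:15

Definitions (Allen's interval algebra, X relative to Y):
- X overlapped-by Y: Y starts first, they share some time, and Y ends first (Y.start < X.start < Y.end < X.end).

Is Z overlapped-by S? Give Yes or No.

Yes

Z = [18:50, 20:50], S = [15:35, 20:15].
Actual relation of Z to S: overlapped-by.
Asked whether 'overlapped-by' holds → Yes.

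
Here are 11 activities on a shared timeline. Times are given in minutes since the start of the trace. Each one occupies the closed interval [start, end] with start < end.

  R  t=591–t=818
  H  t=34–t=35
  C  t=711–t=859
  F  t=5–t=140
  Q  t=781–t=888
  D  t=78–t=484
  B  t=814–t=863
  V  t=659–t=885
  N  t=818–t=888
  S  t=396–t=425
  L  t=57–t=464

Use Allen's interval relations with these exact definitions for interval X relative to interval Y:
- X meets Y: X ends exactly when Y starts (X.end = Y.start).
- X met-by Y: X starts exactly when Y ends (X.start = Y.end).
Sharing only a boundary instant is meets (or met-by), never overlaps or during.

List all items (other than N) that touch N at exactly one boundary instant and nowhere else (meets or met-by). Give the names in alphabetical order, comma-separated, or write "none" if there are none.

R

Target N = [t=818, t=888].
B [t=814, t=863] → overlaps → no.
C [t=711, t=859] → overlaps → no.
D [t=78, t=484] → before → no.
F [t=5, t=140] → before → no.
H [t=34, t=35] → before → no.
L [t=57, t=464] → before → no.
Q [t=781, t=888] → finished-by → no.
R [t=591, t=818] → meets → yes.
S [t=396, t=425] → before → no.
V [t=659, t=885] → overlaps → no.
Result: R.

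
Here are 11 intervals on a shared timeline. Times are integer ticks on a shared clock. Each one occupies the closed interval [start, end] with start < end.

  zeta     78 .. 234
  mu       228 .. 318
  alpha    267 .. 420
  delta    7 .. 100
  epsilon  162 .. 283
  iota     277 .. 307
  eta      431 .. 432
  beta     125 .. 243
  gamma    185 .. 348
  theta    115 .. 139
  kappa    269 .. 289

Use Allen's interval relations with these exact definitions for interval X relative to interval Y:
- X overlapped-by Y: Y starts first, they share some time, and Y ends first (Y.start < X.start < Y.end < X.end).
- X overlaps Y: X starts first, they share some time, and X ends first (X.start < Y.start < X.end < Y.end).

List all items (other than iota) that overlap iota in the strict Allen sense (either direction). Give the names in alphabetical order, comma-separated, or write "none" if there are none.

Target iota = [277, 307].
alpha [267, 420] → contains → no.
beta [125, 243] → before → no.
delta [7, 100] → before → no.
epsilon [162, 283] → overlaps → yes.
eta [431, 432] → after → no.
gamma [185, 348] → contains → no.
kappa [269, 289] → overlaps → yes.
mu [228, 318] → contains → no.
theta [115, 139] → before → no.
zeta [78, 234] → before → no.
Result: epsilon, kappa.

epsilon, kappa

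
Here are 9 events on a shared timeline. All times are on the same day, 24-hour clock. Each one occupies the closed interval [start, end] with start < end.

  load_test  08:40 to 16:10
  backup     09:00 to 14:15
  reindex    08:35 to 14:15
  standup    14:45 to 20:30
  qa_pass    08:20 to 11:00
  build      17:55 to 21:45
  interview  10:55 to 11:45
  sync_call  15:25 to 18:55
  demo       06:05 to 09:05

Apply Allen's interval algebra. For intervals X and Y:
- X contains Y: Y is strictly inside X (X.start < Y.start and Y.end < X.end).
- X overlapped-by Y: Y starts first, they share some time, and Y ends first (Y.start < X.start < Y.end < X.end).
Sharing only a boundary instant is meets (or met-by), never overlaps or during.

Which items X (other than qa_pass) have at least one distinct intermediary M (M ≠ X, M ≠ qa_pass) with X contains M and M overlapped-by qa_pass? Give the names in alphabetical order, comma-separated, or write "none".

Target qa_pass = [08:20, 11:00].
Intermediaries M with M overlapped-by qa_pass: backup, interview, load_test, reindex.
Via backup — items with X contains backup: load_test.
Via interview — items with X contains interview: backup, load_test, reindex.
Via load_test — items with X contains load_test: none.
Via reindex — items with X contains reindex: none.
Union: backup, load_test, reindex.

backup, load_test, reindex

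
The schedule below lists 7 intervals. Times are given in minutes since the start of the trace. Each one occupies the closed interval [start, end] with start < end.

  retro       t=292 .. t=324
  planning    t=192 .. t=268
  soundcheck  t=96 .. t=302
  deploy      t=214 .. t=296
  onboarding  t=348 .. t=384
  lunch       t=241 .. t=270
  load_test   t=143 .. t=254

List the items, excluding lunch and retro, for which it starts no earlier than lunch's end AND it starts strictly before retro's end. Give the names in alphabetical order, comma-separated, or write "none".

none

Conditions: its start is no earlier than lunch's end (X.start >= t=270) AND its start is strictly before retro's end (X.start < t=324).
deploy: start t=214 >= t=270? ✗; start t=214 < t=324? ✓ → no.
load_test: start t=143 >= t=270? ✗; start t=143 < t=324? ✓ → no.
onboarding: start t=348 >= t=270? ✓; start t=348 < t=324? ✗ → no.
planning: start t=192 >= t=270? ✗; start t=192 < t=324? ✓ → no.
soundcheck: start t=96 >= t=270? ✗; start t=96 < t=324? ✓ → no.
Result: none.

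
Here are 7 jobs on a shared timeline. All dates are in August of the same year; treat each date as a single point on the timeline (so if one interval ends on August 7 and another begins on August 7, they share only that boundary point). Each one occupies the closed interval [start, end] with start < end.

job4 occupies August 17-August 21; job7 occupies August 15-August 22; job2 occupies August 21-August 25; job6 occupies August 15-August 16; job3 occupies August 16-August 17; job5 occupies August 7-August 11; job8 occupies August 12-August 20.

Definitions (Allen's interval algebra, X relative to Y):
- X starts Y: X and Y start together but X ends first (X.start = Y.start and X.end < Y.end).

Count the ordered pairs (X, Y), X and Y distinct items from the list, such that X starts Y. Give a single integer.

Checking all 42 ordered pairs for relation 'starts'; matching pairs in alphabetical order:
(job6, job7): job6 starts job7 ✓
Count: 1.

1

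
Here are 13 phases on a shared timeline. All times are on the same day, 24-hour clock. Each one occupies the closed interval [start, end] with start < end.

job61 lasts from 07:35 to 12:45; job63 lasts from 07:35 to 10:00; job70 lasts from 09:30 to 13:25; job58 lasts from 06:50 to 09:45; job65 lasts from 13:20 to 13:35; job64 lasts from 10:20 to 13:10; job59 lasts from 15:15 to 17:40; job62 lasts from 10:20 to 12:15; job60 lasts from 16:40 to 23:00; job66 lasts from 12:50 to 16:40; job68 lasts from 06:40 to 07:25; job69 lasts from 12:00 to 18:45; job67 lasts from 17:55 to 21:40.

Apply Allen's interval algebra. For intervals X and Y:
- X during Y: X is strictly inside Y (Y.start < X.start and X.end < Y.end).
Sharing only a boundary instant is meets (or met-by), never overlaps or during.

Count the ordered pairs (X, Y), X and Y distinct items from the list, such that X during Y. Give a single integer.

8

Checking all 156 ordered pairs for relation 'during'; matching pairs in alphabetical order:
(job59, job69): job59 during job69 ✓
(job62, job61): job62 during job61 ✓
(job62, job70): job62 during job70 ✓
(job64, job70): job64 during job70 ✓
(job65, job66): job65 during job66 ✓
(job65, job69): job65 during job69 ✓
(job66, job69): job66 during job69 ✓
(job67, job60): job67 during job60 ✓
Count: 8.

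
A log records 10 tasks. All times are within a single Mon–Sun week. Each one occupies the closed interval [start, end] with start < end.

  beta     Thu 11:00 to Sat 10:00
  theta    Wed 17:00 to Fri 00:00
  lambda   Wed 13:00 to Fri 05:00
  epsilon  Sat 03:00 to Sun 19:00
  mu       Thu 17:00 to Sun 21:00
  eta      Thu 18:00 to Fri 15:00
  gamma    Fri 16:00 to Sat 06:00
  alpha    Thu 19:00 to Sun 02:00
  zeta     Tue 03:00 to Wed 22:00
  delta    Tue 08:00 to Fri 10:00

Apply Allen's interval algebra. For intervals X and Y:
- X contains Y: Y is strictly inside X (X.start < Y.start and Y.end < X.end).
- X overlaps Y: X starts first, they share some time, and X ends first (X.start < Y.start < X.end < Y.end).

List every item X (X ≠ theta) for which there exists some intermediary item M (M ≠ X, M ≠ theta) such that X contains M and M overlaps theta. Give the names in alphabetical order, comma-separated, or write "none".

none

Target theta = [Wed 17:00, Fri 00:00].
Intermediaries M with M overlaps theta: zeta.
Via zeta — items with X contains zeta: none.
Union: none.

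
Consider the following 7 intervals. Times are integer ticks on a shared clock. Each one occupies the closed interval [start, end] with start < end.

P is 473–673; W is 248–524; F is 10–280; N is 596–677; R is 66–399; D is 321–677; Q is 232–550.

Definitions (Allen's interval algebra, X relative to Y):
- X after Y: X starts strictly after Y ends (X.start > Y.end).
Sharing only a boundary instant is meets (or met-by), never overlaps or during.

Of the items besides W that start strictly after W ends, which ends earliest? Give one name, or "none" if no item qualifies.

N

Target W = [248, 524].
D [321, 677] → overlapped-by → excluded.
F [10, 280] → overlaps → excluded.
N [596, 677] → after → candidate.
P [473, 673] → overlapped-by → excluded.
Q [232, 550] → contains → excluded.
R [66, 399] → overlaps → excluded.
Among candidates, earliest end is 677 → N.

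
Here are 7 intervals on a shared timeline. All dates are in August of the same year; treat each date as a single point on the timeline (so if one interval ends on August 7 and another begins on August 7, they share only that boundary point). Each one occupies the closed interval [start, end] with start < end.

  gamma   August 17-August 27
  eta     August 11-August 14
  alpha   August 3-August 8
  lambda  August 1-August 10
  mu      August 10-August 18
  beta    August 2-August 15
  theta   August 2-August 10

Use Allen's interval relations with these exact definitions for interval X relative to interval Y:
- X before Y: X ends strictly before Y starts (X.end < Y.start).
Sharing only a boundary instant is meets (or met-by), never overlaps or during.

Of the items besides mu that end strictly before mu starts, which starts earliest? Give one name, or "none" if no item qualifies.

alpha

Target mu = [August 10, August 18].
alpha [August 3, August 8] → before → candidate.
beta [August 2, August 15] → overlaps → excluded.
eta [August 11, August 14] → during → excluded.
gamma [August 17, August 27] → overlapped-by → excluded.
lambda [August 1, August 10] → meets → excluded.
theta [August 2, August 10] → meets → excluded.
Among candidates, earliest start is August 3 → alpha.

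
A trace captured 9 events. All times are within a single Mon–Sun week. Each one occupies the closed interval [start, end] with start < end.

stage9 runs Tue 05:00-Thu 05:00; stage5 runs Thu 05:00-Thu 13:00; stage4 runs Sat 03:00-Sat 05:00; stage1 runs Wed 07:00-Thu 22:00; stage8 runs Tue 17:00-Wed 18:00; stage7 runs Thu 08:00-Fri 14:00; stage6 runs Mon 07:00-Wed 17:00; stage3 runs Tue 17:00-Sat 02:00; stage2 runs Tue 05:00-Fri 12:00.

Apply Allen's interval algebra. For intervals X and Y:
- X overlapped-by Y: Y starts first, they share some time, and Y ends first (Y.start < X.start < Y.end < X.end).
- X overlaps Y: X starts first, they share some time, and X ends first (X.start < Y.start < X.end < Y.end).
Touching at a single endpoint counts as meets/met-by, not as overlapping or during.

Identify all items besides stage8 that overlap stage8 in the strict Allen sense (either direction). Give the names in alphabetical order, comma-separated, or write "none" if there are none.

stage1, stage6

Target stage8 = [Tue 17:00, Wed 18:00].
stage1 [Wed 07:00, Thu 22:00] → overlapped-by → yes.
stage2 [Tue 05:00, Fri 12:00] → contains → no.
stage3 [Tue 17:00, Sat 02:00] → started-by → no.
stage4 [Sat 03:00, Sat 05:00] → after → no.
stage5 [Thu 05:00, Thu 13:00] → after → no.
stage6 [Mon 07:00, Wed 17:00] → overlaps → yes.
stage7 [Thu 08:00, Fri 14:00] → after → no.
stage9 [Tue 05:00, Thu 05:00] → contains → no.
Result: stage1, stage6.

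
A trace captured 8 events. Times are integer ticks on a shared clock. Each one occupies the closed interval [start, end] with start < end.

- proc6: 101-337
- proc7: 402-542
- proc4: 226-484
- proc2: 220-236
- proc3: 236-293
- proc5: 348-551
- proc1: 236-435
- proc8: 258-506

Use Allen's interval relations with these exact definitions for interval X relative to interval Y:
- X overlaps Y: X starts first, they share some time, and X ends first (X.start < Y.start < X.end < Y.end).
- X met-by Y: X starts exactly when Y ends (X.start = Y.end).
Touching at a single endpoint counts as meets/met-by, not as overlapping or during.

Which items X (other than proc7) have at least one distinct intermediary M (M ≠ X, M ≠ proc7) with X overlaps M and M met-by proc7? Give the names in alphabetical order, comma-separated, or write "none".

none

Target proc7 = [402, 542].
Intermediaries M with M met-by proc7: none.
Union: none.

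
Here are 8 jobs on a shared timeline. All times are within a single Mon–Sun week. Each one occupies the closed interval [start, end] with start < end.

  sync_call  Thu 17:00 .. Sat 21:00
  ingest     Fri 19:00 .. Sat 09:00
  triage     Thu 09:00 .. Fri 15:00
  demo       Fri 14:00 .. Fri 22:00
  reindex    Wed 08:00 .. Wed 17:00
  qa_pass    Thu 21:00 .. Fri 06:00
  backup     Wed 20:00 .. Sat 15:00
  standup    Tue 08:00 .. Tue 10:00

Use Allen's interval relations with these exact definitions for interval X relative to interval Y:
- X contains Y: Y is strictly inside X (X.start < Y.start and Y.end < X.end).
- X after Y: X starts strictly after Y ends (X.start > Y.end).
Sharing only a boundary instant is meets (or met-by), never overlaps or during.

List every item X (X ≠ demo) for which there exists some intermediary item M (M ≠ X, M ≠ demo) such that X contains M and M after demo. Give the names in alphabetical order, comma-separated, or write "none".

Target demo = [Fri 14:00, Fri 22:00].
Intermediaries M with M after demo: none.
Union: none.

none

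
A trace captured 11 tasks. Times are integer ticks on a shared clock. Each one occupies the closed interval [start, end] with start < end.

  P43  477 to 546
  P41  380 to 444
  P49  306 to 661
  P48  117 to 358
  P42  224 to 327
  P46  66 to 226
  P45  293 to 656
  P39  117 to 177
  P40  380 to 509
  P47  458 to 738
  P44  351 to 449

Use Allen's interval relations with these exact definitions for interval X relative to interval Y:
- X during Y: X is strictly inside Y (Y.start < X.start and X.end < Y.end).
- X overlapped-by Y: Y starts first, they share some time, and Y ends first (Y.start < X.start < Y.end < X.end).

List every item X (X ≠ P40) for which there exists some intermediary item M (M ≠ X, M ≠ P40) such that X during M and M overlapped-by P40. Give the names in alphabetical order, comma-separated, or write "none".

Target P40 = [380, 509].
Intermediaries M with M overlapped-by P40: P43, P47.
Via P43 — items with X during P43: none.
Via P47 — items with X during P47: P43.
Union: P43.

P43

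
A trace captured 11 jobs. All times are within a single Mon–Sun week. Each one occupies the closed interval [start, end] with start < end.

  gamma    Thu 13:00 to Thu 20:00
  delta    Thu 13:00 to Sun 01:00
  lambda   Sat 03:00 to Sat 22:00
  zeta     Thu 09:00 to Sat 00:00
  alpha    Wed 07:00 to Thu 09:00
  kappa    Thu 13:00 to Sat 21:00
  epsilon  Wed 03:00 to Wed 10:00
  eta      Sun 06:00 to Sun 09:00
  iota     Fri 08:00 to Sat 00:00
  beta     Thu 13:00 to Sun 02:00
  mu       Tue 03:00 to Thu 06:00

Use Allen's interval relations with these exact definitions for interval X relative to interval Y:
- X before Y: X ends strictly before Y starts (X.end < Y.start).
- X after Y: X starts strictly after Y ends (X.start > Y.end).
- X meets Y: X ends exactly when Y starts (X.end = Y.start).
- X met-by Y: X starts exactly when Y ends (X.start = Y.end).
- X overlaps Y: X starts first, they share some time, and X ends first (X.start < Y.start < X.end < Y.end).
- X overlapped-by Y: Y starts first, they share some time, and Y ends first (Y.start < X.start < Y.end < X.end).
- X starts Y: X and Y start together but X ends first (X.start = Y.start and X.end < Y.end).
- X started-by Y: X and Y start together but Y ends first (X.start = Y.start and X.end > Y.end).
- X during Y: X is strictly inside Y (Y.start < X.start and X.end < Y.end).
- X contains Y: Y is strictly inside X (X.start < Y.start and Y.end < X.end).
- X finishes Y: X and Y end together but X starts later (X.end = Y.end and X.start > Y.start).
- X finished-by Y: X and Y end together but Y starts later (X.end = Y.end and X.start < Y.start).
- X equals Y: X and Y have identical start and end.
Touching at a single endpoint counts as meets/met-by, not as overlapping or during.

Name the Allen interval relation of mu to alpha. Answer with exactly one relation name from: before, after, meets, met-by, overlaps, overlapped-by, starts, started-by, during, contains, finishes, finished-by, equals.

mu = [Tue 03:00, Thu 06:00]; alpha = [Wed 07:00, Thu 09:00].
Compare endpoints: mu.start < alpha.start, mu.start < alpha.end, mu.end > alpha.start, mu.end < alpha.end.
That pattern is 'overlaps'.

overlaps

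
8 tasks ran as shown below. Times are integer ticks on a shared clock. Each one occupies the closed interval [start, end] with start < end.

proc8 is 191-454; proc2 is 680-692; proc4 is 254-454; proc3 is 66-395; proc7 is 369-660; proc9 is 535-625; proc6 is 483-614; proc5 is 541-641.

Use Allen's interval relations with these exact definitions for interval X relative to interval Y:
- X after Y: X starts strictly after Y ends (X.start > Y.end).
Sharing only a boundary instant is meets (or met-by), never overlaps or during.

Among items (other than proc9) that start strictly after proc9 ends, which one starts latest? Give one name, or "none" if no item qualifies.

proc2

Target proc9 = [535, 625].
proc2 [680, 692] → after → candidate.
proc3 [66, 395] → before → excluded.
proc4 [254, 454] → before → excluded.
proc5 [541, 641] → overlapped-by → excluded.
proc6 [483, 614] → overlaps → excluded.
proc7 [369, 660] → contains → excluded.
proc8 [191, 454] → before → excluded.
Among candidates, latest start is 680 → proc2.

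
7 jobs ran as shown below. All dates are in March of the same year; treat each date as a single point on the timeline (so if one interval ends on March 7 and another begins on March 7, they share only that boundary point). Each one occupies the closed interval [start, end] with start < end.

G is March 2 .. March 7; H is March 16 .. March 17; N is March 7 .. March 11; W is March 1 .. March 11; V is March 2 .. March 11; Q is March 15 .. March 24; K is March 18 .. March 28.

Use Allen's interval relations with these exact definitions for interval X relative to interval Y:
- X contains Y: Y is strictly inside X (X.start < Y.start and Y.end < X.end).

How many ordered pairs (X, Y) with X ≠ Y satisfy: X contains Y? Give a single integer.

Checking all 42 ordered pairs for relation 'contains'; matching pairs in alphabetical order:
(Q, H): Q contains H ✓
(W, G): W contains G ✓
Count: 2.

2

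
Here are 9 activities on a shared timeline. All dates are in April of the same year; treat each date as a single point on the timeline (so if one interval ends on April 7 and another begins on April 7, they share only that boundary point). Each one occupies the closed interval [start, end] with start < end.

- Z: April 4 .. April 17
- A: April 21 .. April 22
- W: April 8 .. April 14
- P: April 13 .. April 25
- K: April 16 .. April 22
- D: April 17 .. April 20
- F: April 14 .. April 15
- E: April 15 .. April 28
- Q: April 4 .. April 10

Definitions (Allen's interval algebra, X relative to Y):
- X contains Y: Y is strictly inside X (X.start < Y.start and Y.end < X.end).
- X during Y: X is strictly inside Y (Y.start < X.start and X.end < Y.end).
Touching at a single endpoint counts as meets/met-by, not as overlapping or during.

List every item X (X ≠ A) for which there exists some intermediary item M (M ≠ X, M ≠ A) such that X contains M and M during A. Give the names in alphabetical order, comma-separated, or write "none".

none

Target A = [April 21, April 22].
Intermediaries M with M during A: none.
Union: none.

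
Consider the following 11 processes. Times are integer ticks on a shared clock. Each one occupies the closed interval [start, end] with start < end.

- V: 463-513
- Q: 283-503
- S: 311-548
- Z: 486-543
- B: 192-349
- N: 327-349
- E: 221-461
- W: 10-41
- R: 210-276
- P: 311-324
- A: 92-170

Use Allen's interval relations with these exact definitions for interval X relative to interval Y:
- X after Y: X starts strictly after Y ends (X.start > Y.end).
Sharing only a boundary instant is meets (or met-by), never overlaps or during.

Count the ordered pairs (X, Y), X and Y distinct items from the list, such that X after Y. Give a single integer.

Checking all 110 ordered pairs for relation 'after'; matching pairs in alphabetical order:
(A, W): A after W ✓
(B, A): B after A ✓
(B, W): B after W ✓
(E, A): E after A ✓
(E, W): E after W ✓
(N, A): N after A ✓
(N, P): N after P ✓
(N, R): N after R ✓
(N, W): N after W ✓
(P, A): P after A ✓
(P, R): P after R ✓
(P, W): P after W ✓
(Q, A): Q after A ✓
(Q, R): Q after R ✓
(Q, W): Q after W ✓
(R, A): R after A ✓
(R, W): R after W ✓
(S, A): S after A ✓
(S, R): S after R ✓
(S, W): S after W ✓
(V, A): V after A ✓
(V, B): V after B ✓
(V, E): V after E ✓
(V, N): V after N ✓
... plus 10 further pairs not listed.
Count: 34.

34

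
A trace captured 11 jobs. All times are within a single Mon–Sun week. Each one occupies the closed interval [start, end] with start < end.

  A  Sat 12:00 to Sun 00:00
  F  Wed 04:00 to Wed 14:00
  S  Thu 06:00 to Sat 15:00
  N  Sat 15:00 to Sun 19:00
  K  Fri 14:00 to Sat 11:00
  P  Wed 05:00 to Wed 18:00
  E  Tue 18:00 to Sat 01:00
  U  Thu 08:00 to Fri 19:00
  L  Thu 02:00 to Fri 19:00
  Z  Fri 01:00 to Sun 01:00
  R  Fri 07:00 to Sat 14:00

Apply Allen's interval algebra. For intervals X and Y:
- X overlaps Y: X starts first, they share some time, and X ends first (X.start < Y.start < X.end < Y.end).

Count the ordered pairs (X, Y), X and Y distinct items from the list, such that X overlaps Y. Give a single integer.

17

Checking all 110 ordered pairs for relation 'overlaps'; matching pairs in alphabetical order:
(A, N): A overlaps N ✓
(E, K): E overlaps K ✓
(E, R): E overlaps R ✓
(E, S): E overlaps S ✓
(E, Z): E overlaps Z ✓
(F, P): F overlaps P ✓
(L, K): L overlaps K ✓
(L, R): L overlaps R ✓
(L, S): L overlaps S ✓
(L, Z): L overlaps Z ✓
(R, A): R overlaps A ✓
(S, A): S overlaps A ✓
(S, Z): S overlaps Z ✓
(U, K): U overlaps K ✓
(U, R): U overlaps R ✓
(U, Z): U overlaps Z ✓
(Z, N): Z overlaps N ✓
Count: 17.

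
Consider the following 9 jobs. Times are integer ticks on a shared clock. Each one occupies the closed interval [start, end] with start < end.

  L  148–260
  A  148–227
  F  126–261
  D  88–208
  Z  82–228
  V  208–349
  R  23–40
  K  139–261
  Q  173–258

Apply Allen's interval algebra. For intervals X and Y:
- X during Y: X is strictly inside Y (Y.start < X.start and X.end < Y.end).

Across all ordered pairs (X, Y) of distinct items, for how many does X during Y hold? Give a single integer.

9

Checking all 72 ordered pairs for relation 'during'; matching pairs in alphabetical order:
(A, F): A during F ✓
(A, K): A during K ✓
(A, Z): A during Z ✓
(D, Z): D during Z ✓
(L, F): L during F ✓
(L, K): L during K ✓
(Q, F): Q during F ✓
(Q, K): Q during K ✓
(Q, L): Q during L ✓
Count: 9.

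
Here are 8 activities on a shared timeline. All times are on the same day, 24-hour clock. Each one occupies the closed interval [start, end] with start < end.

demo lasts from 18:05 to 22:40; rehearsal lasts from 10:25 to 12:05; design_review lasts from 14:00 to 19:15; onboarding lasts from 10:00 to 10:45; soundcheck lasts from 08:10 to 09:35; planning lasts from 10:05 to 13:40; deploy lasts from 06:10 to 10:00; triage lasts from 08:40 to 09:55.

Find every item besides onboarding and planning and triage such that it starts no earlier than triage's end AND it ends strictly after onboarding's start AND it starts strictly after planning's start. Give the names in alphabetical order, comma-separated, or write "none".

demo, design_review, rehearsal

Conditions: its start is no earlier than triage's end (X.start >= 09:55) AND its end is strictly after onboarding's start (X.end > 10:00) AND its start is strictly after planning's start (X.start > 10:05).
demo: start 18:05 >= 09:55? ✓; end 22:40 > 10:00? ✓; start 18:05 > 10:05? ✓ → yes.
deploy: start 06:10 >= 09:55? ✗; end 10:00 > 10:00? ✗; start 06:10 > 10:05? ✗ → no.
design_review: start 14:00 >= 09:55? ✓; end 19:15 > 10:00? ✓; start 14:00 > 10:05? ✓ → yes.
rehearsal: start 10:25 >= 09:55? ✓; end 12:05 > 10:00? ✓; start 10:25 > 10:05? ✓ → yes.
soundcheck: start 08:10 >= 09:55? ✗; end 09:35 > 10:00? ✗; start 08:10 > 10:05? ✗ → no.
Result: demo, design_review, rehearsal.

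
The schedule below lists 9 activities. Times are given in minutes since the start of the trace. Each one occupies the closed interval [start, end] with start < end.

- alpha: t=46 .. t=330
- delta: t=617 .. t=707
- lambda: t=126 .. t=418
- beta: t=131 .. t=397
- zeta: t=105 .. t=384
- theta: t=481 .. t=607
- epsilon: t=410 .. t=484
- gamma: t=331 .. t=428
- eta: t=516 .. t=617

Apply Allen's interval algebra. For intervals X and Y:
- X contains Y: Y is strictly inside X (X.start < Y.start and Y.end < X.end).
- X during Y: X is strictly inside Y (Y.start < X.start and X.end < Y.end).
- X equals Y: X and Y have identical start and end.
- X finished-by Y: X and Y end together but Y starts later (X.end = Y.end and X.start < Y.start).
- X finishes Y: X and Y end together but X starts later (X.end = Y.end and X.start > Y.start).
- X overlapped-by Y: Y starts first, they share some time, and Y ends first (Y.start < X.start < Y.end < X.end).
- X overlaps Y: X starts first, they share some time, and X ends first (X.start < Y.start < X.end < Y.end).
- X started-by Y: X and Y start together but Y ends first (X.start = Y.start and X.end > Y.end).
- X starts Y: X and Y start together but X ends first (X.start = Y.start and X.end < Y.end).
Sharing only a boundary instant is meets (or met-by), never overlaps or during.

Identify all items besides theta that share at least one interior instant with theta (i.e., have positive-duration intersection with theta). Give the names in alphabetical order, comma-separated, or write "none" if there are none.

epsilon, eta

Target theta = [t=481, t=607].
alpha [t=46, t=330] → before → no.
beta [t=131, t=397] → before → no.
delta [t=617, t=707] → after → no.
epsilon [t=410, t=484] → overlaps → yes.
eta [t=516, t=617] → overlapped-by → yes.
gamma [t=331, t=428] → before → no.
lambda [t=126, t=418] → before → no.
zeta [t=105, t=384] → before → no.
Result: epsilon, eta.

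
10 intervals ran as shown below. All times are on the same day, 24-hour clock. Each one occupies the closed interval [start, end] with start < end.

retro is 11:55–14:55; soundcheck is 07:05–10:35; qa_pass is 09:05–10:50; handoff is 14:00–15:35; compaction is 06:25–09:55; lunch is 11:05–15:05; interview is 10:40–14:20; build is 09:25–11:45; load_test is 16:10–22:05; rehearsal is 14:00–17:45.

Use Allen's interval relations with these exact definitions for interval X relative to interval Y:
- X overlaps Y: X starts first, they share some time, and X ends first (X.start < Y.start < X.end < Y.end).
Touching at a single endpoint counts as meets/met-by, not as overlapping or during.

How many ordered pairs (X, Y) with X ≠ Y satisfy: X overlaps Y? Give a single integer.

18

Checking all 90 ordered pairs for relation 'overlaps'; matching pairs in alphabetical order:
(build, interview): build overlaps interview ✓
(build, lunch): build overlaps lunch ✓
(compaction, build): compaction overlaps build ✓
(compaction, qa_pass): compaction overlaps qa_pass ✓
(compaction, soundcheck): compaction overlaps soundcheck ✓
(interview, handoff): interview overlaps handoff ✓
(interview, lunch): interview overlaps lunch ✓
(interview, rehearsal): interview overlaps rehearsal ✓
(interview, retro): interview overlaps retro ✓
(lunch, handoff): lunch overlaps handoff ✓
(lunch, rehearsal): lunch overlaps rehearsal ✓
(qa_pass, build): qa_pass overlaps build ✓
(qa_pass, interview): qa_pass overlaps interview ✓
(rehearsal, load_test): rehearsal overlaps load_test ✓
(retro, handoff): retro overlaps handoff ✓
(retro, rehearsal): retro overlaps rehearsal ✓
(soundcheck, build): soundcheck overlaps build ✓
(soundcheck, qa_pass): soundcheck overlaps qa_pass ✓
Count: 18.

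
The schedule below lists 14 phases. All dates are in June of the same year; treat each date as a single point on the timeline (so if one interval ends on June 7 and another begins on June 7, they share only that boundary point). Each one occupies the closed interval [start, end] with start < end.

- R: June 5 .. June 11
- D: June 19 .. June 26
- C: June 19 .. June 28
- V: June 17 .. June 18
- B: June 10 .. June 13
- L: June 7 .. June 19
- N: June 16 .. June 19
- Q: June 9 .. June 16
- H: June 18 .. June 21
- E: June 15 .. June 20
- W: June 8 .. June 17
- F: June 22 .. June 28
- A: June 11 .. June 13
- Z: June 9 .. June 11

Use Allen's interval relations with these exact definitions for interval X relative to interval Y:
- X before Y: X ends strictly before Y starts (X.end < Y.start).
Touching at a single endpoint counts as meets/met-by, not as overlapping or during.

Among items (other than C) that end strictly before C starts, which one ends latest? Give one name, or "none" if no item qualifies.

V

Target C = [June 19, June 28].
A [June 11, June 13] → before → candidate.
B [June 10, June 13] → before → candidate.
D [June 19, June 26] → starts → excluded.
E [June 15, June 20] → overlaps → excluded.
F [June 22, June 28] → finishes → excluded.
H [June 18, June 21] → overlaps → excluded.
L [June 7, June 19] → meets → excluded.
N [June 16, June 19] → meets → excluded.
Q [June 9, June 16] → before → candidate.
R [June 5, June 11] → before → candidate.
V [June 17, June 18] → before → candidate.
W [June 8, June 17] → before → candidate.
Z [June 9, June 11] → before → candidate.
Among candidates, latest end is June 18 → V.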